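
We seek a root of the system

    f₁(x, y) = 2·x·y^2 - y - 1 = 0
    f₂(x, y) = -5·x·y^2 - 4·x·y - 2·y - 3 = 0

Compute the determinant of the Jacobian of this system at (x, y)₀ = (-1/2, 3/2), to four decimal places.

J = [[2·y^2, 4·x·y - 1], [-5·y^2 - 4·y, -10·x·y - 4·x - 2]].
At the point, J = [[4.5000, -4.0000], [-17.2500, 7.5000]].
det J = -35.2500.

-35.2500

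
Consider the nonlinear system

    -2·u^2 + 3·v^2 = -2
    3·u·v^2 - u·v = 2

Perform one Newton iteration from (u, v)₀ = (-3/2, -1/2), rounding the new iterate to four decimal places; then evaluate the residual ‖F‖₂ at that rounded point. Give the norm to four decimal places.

1.9868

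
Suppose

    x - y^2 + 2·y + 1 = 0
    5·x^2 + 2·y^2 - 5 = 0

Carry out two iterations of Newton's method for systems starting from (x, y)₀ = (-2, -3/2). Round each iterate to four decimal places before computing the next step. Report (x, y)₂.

(-1.0659, -0.0279)

At (-2, -3/2): F = (-6.2500, 19.5000).
Jacobian J = [[1, -2·y + 2], [10·x, 4·y]].
At the point, J = [[1.0000, 5.0000], [-20.0000, -6.0000]] (det J = 94.0000).
Solving J·Δ = −F gives Δ = (0.6383, 1.1223).
Then the next iterate is (x, y)₁ = (-1.3617, -0.3777).
Round to (-1.3617, -0.3777) and repeat: F = (-1.259757, 4.556449), J = [[1.0000, 2.7554], [-13.6170, -1.5108]].
Δ = (0.2958, 0.3498), so (x, y)₂ = (-1.0659, -0.0279).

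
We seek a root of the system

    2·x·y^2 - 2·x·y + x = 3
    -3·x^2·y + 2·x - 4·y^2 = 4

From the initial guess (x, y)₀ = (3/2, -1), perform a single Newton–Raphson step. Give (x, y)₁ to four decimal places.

(1.2969, -0.6128)

At (3/2, -1): F = (4.5000, 1.7500).
Jacobian J = [[2·y^2 - 2·y + 1, 4·x·y - 2·x], [-6·x·y + 2, -3·x^2 - 8·y]].
At the point, J = [[5.0000, -9.0000], [11.0000, 1.2500]] (det J = 105.2500).
Solving J·Δ = −F gives Δ = (-0.2031, 0.3872).
Then the next iterate is (x, y)₁ = (1.2969, -0.6128).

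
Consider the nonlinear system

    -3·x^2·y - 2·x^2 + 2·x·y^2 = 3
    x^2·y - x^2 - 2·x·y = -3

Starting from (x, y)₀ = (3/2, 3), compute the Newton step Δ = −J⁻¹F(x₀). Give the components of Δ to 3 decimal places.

At (3/2, 3): F = (-0.750, -1.500).
Jacobian J = [[-6·x·y - 4·x + 2·y^2, -3·x^2 + 4·x·y], [2·x·y - 2·x - 2·y, x^2 - 2·x]].
At the point, J = [[-15.000, 11.250], [0.000, -0.750]] (det J = 11.250).
Solving J·Δ = −F gives Δ = (-1.550, -2.000).

(-1.550, -2.000)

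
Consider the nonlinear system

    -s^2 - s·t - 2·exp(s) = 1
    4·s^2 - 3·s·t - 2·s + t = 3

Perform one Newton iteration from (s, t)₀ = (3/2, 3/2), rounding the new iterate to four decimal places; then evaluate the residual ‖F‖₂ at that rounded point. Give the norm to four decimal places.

At (3/2, 3/2): F = (-14.463378, -2.2500).
Jacobian J = [[-2·s - t - 2·exp(s), -s], [8·s - 3·t - 2, -3·s + 1]].
At the point, J = [[-13.463378, -1.5000], [5.5000, -3.5000]] (det J = 55.371823).
Solving J·Δ = −F gives Δ = (-0.8533, -1.9837).
Then the next iterate is (s, t)₁ = (0.6467, -0.4837).
Re-evaluating at (0.6467, -0.4837): F = (-4.923872, -2.165790), so ‖F‖₂ = 5.3791.

5.3791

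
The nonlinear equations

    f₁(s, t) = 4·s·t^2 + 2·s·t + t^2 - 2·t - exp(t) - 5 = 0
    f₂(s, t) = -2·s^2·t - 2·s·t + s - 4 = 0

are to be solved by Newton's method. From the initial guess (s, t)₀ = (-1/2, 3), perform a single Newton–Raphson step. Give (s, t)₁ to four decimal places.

(1.6723, 4.6555)

At (-1/2, 3): F = (-43.085537, -3.0000).
Jacobian J = [[4·t^2 + 2·t, 8·s·t + 2·s + 2·t - exp(t) - 2], [-4·s·t - 2·t + 1, -2·s^2 - 2·s]].
At the point, J = [[42.0000, -29.085537], [1.0000, 0.5000]] (det J = 50.085537).
Solving J·Δ = −F gives Δ = (2.1723, 1.6555).
Then the next iterate is (s, t)₁ = (1.6723, 4.6555).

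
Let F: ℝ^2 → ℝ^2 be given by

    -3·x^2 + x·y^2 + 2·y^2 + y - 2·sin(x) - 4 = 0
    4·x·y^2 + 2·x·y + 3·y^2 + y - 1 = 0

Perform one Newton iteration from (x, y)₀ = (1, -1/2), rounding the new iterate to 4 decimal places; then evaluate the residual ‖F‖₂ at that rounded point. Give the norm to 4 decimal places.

3.5849

At (1, -1/2): F = (-8.432942, -0.7500).
Jacobian J = [[-6·x + y^2 - 2·cos(x), 2·x·y + 4·y + 1], [4·y^2 + 2·y, 8·x·y + 2·x + 6·y + 1]].
At the point, J = [[-6.830605, -2.0000], [0.0000, -4.0000]] (det J = 27.322418).
Solving J·Δ = −F gives Δ = (-1.1797, -0.1875).
Then the next iterate is (x, y)₁ = (-0.1797, -0.6875).
Re-evaluating at (-0.1797, -0.6875): F = (-3.566531, -0.362189), so ‖F‖₂ = 3.5849.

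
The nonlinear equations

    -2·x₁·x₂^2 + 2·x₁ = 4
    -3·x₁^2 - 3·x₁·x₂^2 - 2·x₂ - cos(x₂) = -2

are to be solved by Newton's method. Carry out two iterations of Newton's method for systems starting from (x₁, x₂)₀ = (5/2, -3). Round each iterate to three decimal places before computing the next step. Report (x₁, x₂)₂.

(1.398, -1.072)

At (5/2, -3): F = (-44.000, -77.26001).
Jacobian J = [[-2·x₂^2 + 2, -4·x₁·x₂], [-6·x₁ - 3·x₂^2, -6·x₁·x₂ + sin(x₂) - 2]].
At the point, J = [[-16.000, 30.000], [-42.000, 42.85888]] (det J = 574.25792).
Solving J·Δ = −F gives Δ = (-0.752, 1.065).
Then the next iterate is (x₁, x₂)₁ = (1.748, -1.935).
Round to (1.748, -1.935) and repeat: F = (-13.59381, -22.57502), J = [[-5.48845, 13.52952], [-21.72067, 17.35987]].
Δ = (-0.350, 0.863), so (x₁, x₂)₂ = (1.398, -1.072).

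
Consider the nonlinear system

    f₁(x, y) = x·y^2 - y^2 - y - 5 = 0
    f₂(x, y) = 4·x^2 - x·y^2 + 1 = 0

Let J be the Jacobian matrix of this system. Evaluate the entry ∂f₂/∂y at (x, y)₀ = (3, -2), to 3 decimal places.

12.000

∂f₂/∂y = -2·x·y.
At (3, -2) this is 12.000.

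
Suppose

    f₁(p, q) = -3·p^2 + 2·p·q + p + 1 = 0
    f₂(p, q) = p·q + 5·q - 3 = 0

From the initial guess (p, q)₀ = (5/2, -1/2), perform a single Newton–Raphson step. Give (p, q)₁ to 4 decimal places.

At (5/2, -1/2): F = (-17.7500, -6.7500).
Jacobian J = [[-6·p + 2·q + 1, 2·p], [q, p + 5]].
At the point, J = [[-15.0000, 5.0000], [-0.5000, 7.5000]] (det J = -110.0000).
Solving J·Δ = −F gives Δ = (-0.9034, 0.8398).
Then the next iterate is (p, q)₁ = (1.5966, 0.3398).

(1.5966, 0.3398)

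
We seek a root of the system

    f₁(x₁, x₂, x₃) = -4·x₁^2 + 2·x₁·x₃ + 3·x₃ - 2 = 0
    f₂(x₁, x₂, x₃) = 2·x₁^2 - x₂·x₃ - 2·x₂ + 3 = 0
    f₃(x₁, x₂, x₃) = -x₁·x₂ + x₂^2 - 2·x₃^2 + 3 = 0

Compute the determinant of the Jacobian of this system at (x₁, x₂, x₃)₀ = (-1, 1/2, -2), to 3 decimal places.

J = [[-8·x₁ + 2·x₃, 0, 2·x₁ + 3], [4·x₁, -x₃ - 2, -x₂], [-x₂, -x₁ + 2·x₂, -4·x₃]].
At the point, J = [[4.000, 0.000, 1.000], [-4.000, 0.000, -0.500], [-0.500, 2.000, 8.000]].
det J = -4.000.

-4.000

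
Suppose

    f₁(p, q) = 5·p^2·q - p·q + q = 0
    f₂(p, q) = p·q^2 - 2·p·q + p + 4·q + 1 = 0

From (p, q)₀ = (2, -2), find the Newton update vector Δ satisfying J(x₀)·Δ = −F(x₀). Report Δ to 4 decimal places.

(-0.7143, 0.5714)

At (2, -2): F = (-38.0000, 11.0000).
Jacobian J = [[10·p·q - q, 5·p^2 - p + 1], [q^2 - 2·q + 1, 2·p·q - 2·p + 4]].
At the point, J = [[-38.0000, 19.0000], [9.0000, -8.0000]] (det J = 133.0000).
Solving J·Δ = −F gives Δ = (-0.7143, 0.5714).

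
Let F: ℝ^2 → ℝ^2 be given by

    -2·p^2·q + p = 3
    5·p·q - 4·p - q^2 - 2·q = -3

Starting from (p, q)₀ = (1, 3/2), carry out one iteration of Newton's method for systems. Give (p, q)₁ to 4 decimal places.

At (1, 3/2): F = (-5.0000, 1.2500).
Jacobian J = [[-4·p·q + 1, -2·p^2], [5·q - 4, 5·p - 2·q - 2]].
At the point, J = [[-5.0000, -2.0000], [3.5000, 0.0000]] (det J = 7.0000).
Solving J·Δ = −F gives Δ = (-0.3571, -1.6071).
Then the next iterate is (p, q)₁ = (0.6429, -0.1071).

(0.6429, -0.1071)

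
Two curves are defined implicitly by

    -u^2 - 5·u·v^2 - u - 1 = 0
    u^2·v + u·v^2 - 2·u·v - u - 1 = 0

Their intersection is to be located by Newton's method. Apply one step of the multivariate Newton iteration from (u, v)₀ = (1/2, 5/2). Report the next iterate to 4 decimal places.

At (1/2, 5/2): F = (-17.3750, -0.2500).
Jacobian J = [[-2·u - 5·v^2 - 1, -10·u·v], [2·u·v + v^2 - 2·v - 1, u^2 + 2·u·v - 2·u]].
At the point, J = [[-33.2500, -12.5000], [2.7500, 1.7500]] (det J = -23.8125).
Solving J·Δ = −F gives Δ = (-1.4081, 2.3556).
Then the next iterate is (u, v)₁ = (-0.9081, 4.8556).

(-0.9081, 4.8556)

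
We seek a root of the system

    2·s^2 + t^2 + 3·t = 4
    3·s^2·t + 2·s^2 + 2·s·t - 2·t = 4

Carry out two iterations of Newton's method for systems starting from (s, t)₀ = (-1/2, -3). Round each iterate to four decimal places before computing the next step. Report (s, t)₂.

(-1.9305, -2.2717)

At (-1/2, -3): F = (-3.5000, 3.2500).
Jacobian J = [[4·s, 2·t + 3], [6·s·t + 4·s + 2·t, 3·s^2 + 2·s - 2]].
At the point, J = [[-2.0000, -3.0000], [1.0000, -2.2500]] (det J = 7.5000).
Solving J·Δ = −F gives Δ = (-2.3500, 0.4000).
Then the next iterate is (s, t)₁ = (-2.8500, -2.6000).
Round to (-2.8500, -2.6000) and repeat: F = (11.2050, -31.0905), J = [[-11.4000, -2.2000], [27.8600, 16.6675]].
Δ = (0.9195, 0.3283), so (s, t)₂ = (-1.9305, -2.2717).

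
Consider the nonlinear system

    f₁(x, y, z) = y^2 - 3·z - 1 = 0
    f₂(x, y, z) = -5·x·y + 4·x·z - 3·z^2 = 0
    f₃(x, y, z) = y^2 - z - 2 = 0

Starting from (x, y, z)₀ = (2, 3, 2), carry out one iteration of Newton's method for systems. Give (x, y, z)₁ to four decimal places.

(0.6905, 1.9167, 0.5000)

At (2, 3, 2): F = (2.0000, -26.0000, 5.0000).
Jacobian J = [[0, 2·y, -3], [-5·y + 4·z, -5·x, 4·x - 6·z], [0, 2·y, -1]].
At the point, J = [[0.0000, 6.0000, -3.0000], [-7.0000, -10.0000, -4.0000], [0.0000, 6.0000, -1.0000]] (det J = 84.0000).
Solving J·Δ = −F gives Δ = (-1.3095, -1.0833, -1.5000).
Then the next iterate is (x, y, z)₁ = (0.6905, 1.9167, 0.5000).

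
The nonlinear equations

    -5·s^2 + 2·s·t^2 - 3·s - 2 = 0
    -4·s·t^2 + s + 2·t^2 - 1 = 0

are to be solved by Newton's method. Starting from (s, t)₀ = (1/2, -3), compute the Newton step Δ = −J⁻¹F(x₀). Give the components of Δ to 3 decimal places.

At (1/2, -3): F = (4.250, -0.500).
Jacobian J = [[-10·s + 2·t^2 - 3, 4·s·t], [-4·t^2 + 1, -8·s·t + 4·t]].
At the point, J = [[10.000, -6.000], [-35.000, 0.000]] (det J = -210.000).
Solving J·Δ = −F gives Δ = (-0.014, 0.685).

(-0.014, 0.685)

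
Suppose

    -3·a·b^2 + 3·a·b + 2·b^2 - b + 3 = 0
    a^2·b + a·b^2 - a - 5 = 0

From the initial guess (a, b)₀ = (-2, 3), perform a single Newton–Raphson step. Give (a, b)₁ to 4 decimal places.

(-1.7955, 1.7727)

At (-2, 3): F = (54.0000, -9.0000).
Jacobian J = [[-3·b^2 + 3·b, -6·a·b + 3·a + 4·b - 1], [2·a·b + b^2 - 1, a^2 + 2·a·b]].
At the point, J = [[-18.0000, 41.0000], [-4.0000, -8.0000]] (det J = 308.0000).
Solving J·Δ = −F gives Δ = (0.2045, -1.2273).
Then the next iterate is (a, b)₁ = (-1.7955, 1.7727).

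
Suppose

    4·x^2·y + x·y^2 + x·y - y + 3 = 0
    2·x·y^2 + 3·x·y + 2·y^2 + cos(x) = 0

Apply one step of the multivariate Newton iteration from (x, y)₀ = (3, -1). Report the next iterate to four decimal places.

At (3, -1): F = (-32.0000, -1.989992).
Jacobian J = [[8·x·y + y^2 + y, 4·x^2 + 2·x·y + x - 1], [2·y^2 + 3·y - sin(x), 4·x·y + 3·x + 4·y]].
At the point, J = [[-24.0000, 32.0000], [-1.141120, -7.0000]] (det J = 204.515840).
Solving J·Δ = −F gives Δ = (-1.4066, -0.0550).
Then the next iterate is (x, y)₁ = (1.5934, -1.0550).

(1.5934, -1.0550)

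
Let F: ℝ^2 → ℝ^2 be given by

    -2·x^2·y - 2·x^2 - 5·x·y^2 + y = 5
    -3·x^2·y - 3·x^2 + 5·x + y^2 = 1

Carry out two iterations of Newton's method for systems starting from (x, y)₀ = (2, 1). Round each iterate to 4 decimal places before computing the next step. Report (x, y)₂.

At (2, 1): F = (-30.0000, -14.0000).
Jacobian J = [[-4·x·y - 4·x - 5·y^2, -2·x^2 - 10·x·y + 1], [-6·x·y - 6·x + 5, -3·x^2 + 2·y]].
At the point, J = [[-21.0000, -27.0000], [-19.0000, -10.0000]] (det J = -303.0000).
Solving J·Δ = −F gives Δ = (-0.2574, -0.9109).
Then the next iterate is (x, y)₁ = (1.7426, 0.0891).
Round to (1.7426, 0.0891) and repeat: F = (-11.594512, -2.200723), J = [[-7.631157, -6.625966], [-6.387194, -8.931764]].
Δ = (-3.4436, 2.2162), so (x, y)₂ = (-1.7010, 2.3053).

(-1.7010, 2.3053)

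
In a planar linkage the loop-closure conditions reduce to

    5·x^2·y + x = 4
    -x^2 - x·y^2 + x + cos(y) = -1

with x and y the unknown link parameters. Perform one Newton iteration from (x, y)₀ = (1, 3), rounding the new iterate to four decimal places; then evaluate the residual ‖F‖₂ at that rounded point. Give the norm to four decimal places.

3.3126

At (1, 3): F = (12.0000, -8.989992).
Jacobian J = [[10·x·y + 1, 5·x^2], [-2·x - y^2 + 1, -2·x·y - sin(y)]].
At the point, J = [[31.0000, 5.0000], [-10.0000, -6.141120]] (det J = -140.374720).
Solving J·Δ = −F gives Δ = (-0.2048, -1.1305).
Then the next iterate is (x, y)₁ = (0.7952, 1.8695).
Re-evaluating at (0.7952, 1.8695): F = (2.706027, -1.910673), so ‖F‖₂ = 3.3126.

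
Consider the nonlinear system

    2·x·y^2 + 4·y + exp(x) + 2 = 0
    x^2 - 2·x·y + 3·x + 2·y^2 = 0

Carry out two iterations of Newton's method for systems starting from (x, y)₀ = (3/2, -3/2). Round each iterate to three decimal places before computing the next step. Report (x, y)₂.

(0.446, 0.399)

At (3/2, -3/2): F = (7.23169, 15.750).
Jacobian J = [[2·y^2 + exp(x), 4·x·y + 4], [2·x - 2·y + 3, -2·x + 4·y]].
At the point, J = [[8.98169, -5.000], [9.000, -9.000]] (det J = -35.83520).
Solving J·Δ = −F gives Δ = (0.381, 2.131).
Then the next iterate is (x, y)₁ = (1.881, 0.631).
Round to (1.881, 0.631) and repeat: F = (12.58194, 7.60366), J = [[7.35638, 8.74764], [5.500, -1.238]].
Δ = (-1.435, -0.232), so (x, y)₂ = (0.446, 0.399).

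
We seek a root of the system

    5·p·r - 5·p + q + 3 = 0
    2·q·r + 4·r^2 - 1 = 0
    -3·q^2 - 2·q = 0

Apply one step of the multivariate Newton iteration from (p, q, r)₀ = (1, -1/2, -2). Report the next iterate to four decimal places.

(0.5029, -0.7500, -0.9412)

At (1, -1/2, -2): F = (-12.5000, 17.0000, 0.2500).
Jacobian J = [[5·r - 5, 1, 5·p], [0, 2·r, 2·q + 8·r], [0, -6·q - 2, 0]].
At the point, J = [[-15.0000, 1.0000, 5.0000], [0.0000, -4.0000, -17.0000], [0.0000, 1.0000, 0.0000]] (det J = -255.0000).
Solving J·Δ = −F gives Δ = (-0.4971, -0.2500, 1.0588).
Then the next iterate is (p, q, r)₁ = (0.5029, -0.7500, -0.9412).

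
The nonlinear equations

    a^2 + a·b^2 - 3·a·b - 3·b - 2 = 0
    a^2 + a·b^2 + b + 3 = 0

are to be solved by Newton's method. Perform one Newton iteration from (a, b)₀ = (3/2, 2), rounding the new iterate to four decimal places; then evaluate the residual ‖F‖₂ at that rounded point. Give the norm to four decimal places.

74.4865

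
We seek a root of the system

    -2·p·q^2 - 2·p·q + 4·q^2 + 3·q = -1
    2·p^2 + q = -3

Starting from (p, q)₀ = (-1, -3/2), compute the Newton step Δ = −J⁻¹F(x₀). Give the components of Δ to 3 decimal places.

(0.981, 0.425)

At (-1, -3/2): F = (7.000, 3.500).
Jacobian J = [[-2·q^2 - 2·q, -4·p·q - 2·p + 8·q + 3], [4·p, 1]].
At the point, J = [[-1.500, -13.000], [-4.000, 1.000]] (det J = -53.500).
Solving J·Δ = −F gives Δ = (0.981, 0.425).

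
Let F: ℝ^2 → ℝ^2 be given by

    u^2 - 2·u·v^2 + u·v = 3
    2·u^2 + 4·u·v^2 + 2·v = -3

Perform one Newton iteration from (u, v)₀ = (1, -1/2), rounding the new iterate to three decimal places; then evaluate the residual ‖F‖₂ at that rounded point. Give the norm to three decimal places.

6.352

At (1, -1/2): F = (-3.000, 5.000).
Jacobian J = [[2·u - 2·v^2 + v, -4·u·v + u], [4·u + 4·v^2, 8·u·v + 2]].
At the point, J = [[1.000, 3.000], [5.000, -2.000]] (det J = -17.000).
Solving J·Δ = −F gives Δ = (-0.529, 1.176).
Then the next iterate is (u, v)₁ = (0.471, 0.676).
Re-evaluating at (0.471, 0.676): F = (-2.89023, 5.65662), so ‖F‖₂ = 6.352.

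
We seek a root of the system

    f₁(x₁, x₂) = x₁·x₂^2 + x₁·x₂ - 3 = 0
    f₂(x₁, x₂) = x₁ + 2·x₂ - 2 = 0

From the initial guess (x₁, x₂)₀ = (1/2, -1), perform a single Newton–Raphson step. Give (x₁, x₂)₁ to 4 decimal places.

(16.0000, -7.0000)

At (1/2, -1): F = (-3.0000, -3.5000).
Jacobian J = [[x₂^2 + x₂, 2·x₁·x₂ + x₁], [1, 2]].
At the point, J = [[0.0000, -0.5000], [1.0000, 2.0000]] (det J = 0.5000).
Solving J·Δ = −F gives Δ = (15.5000, -6.0000).
Then the next iterate is (x₁, x₂)₁ = (16.0000, -7.0000).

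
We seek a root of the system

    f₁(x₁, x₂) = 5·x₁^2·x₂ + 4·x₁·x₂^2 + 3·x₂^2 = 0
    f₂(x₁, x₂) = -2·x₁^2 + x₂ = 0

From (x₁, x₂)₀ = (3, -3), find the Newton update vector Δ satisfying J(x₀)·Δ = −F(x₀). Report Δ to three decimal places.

(-1.591, 1.909)

At (3, -3): F = (0.000, -21.000).
Jacobian J = [[10·x₁·x₂ + 4·x₂^2, 5·x₁^2 + 8·x₁·x₂ + 6·x₂], [-4·x₁, 1]].
At the point, J = [[-54.000, -45.000], [-12.000, 1.000]] (det J = -594.000).
Solving J·Δ = −F gives Δ = (-1.591, 1.909).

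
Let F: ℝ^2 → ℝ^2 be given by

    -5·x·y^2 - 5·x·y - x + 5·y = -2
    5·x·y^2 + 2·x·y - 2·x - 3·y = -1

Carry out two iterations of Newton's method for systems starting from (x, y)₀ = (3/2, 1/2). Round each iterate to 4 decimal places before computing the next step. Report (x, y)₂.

At (3/2, 1/2): F = (-2.6250, -0.1250).
Jacobian J = [[-5·y^2 - 5·y - 1, -10·x·y - 5·x + 5], [5·y^2 + 2·y - 2, 10·x·y + 2·x - 3]].
At the point, J = [[-4.7500, -10.0000], [0.2500, 7.5000]] (det J = -33.1250).
Solving J·Δ = −F gives Δ = (-0.6321, 0.0377).
Then the next iterate is (x, y)₁ = (0.8679, 0.5377).
Round to (0.8679, 0.5377) and repeat: F = (0.232609, -0.160919), J = [[-5.134106, -4.006198], [0.521006, 3.402498]].
Δ = (0.0095, 0.0458), so (x, y)₂ = (0.8774, 0.5835).

(0.8774, 0.5835)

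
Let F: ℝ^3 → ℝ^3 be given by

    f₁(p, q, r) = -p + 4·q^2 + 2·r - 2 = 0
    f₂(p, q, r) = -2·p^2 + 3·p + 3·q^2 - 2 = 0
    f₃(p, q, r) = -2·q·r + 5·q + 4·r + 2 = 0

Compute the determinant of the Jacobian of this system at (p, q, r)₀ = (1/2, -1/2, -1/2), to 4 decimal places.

47.0000

J = [[-1, 8·q, 2], [-4·p + 3, 6·q, 0], [0, -2·r + 5, -2·q + 4]].
At the point, J = [[-1.0000, -4.0000, 2.0000], [1.0000, -3.0000, 0.0000], [0.0000, 6.0000, 5.0000]].
det J = 47.0000.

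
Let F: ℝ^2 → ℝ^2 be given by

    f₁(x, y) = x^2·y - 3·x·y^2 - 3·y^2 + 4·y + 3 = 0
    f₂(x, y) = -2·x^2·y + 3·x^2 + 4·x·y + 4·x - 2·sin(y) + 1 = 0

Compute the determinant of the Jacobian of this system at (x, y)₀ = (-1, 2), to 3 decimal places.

12.683

J = [[2·x·y - 3·y^2, x^2 - 6·x·y - 6·y + 4], [-4·x·y + 6·x + 4·y + 4, -2·x^2 + 4·x - 2·cos(y)]].
At the point, J = [[-16.000, 5.000], [14.000, -5.16771]].
det J = 12.683.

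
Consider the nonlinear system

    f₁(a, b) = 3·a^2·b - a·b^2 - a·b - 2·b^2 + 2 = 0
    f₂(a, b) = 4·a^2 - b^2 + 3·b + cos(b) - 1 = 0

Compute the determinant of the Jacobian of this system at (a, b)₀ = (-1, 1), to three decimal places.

14.732

J = [[6·a·b - b^2 - b, 3·a^2 - 2·a·b - a - 4·b], [8·a, -2·b - sin(b) + 3]].
At the point, J = [[-8.000, 2.000], [-8.000, 0.15853]].
det J = 14.732.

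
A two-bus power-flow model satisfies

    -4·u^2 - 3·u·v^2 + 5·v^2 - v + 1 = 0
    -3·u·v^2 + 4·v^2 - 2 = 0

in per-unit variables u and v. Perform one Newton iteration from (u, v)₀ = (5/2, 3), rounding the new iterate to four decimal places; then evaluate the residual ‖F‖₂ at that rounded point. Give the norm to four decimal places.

At (5/2, 3): F = (-49.5000, -33.5000).
Jacobian J = [[-8·u - 3·v^2, -6·u·v + 10·v - 1], [-3·v^2, -6·u·v + 8·v]].
At the point, J = [[-47.0000, -16.0000], [-27.0000, -21.0000]] (det J = 555.0000).
Solving J·Δ = −F gives Δ = (-0.9072, -0.4288).
Then the next iterate is (u, v)₁ = (1.5928, 2.5712).
Re-evaluating at (1.5928, 2.5712): F = (-10.254234, -7.146056), so ‖F‖₂ = 12.4986.

12.4986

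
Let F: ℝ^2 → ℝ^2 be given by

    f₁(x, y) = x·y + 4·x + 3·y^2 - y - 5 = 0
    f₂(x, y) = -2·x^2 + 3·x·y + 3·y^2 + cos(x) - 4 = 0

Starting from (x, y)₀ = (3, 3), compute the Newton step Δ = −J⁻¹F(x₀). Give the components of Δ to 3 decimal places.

At (3, 3): F = (40.000, 31.01001).
Jacobian J = [[y + 4, x + 6·y - 1], [-4·x + 3·y - sin(x), 3·x + 6·y]].
At the point, J = [[7.000, 20.000], [-3.14112, 27.000]] (det J = 251.82240).
Solving J·Δ = −F gives Δ = (-1.826, -1.361).

(-1.826, -1.361)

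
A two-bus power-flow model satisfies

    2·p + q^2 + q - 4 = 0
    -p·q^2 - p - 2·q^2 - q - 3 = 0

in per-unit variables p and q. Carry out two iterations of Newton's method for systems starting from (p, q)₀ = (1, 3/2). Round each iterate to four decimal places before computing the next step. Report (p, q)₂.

(2.3053, -0.5815)

At (1, 3/2): F = (1.7500, -12.2500).
Jacobian J = [[2, 2·q + 1], [-q^2 - 1, -2·p·q - 4·q - 1]].
At the point, J = [[2.0000, 4.0000], [-3.2500, -10.0000]] (det J = -7.0000).
Solving J·Δ = −F gives Δ = (4.5000, -2.6875).
Then the next iterate is (p, q)₁ = (5.5000, -1.1875).
Round to (5.5000, -1.1875) and repeat: F = (7.222656, -17.888672), J = [[2.0000, -1.3750], [-2.410156, 16.8125]].
Δ = (-3.1947, 0.6060), so (p, q)₂ = (2.3053, -0.5815).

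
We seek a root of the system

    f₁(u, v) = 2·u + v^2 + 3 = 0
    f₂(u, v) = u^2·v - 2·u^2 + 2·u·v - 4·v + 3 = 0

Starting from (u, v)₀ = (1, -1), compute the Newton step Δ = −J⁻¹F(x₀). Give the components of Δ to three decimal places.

At (1, -1): F = (6.000, 2.000).
Jacobian J = [[2, 2·v], [2·u·v - 4·u + 2·v, u^2 + 2·u - 4]].
At the point, J = [[2.000, -2.000], [-8.000, -1.000]] (det J = -18.000).
Solving J·Δ = −F gives Δ = (-0.111, 2.889).

(-0.111, 2.889)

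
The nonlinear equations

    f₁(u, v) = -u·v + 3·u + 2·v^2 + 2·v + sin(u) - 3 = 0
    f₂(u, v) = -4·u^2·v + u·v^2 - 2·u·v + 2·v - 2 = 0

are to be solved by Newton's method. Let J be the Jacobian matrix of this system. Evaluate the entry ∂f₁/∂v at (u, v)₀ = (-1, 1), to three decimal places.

7.000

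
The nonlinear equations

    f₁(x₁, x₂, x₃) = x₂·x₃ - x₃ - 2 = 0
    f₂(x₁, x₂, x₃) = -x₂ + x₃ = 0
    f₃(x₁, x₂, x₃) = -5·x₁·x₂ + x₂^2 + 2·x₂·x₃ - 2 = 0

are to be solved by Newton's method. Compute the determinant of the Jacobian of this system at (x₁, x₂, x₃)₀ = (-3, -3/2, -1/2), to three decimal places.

J = [[0, x₃, x₂ - 1], [0, -1, 1], [-5·x₂, -5·x₁ + 2·x₂ + 2·x₃, 2·x₂]].
At the point, J = [[0.000, -0.500, -2.500], [0.000, -1.000, 1.000], [7.500, 11.000, -3.000]].
det J = -22.500.

-22.500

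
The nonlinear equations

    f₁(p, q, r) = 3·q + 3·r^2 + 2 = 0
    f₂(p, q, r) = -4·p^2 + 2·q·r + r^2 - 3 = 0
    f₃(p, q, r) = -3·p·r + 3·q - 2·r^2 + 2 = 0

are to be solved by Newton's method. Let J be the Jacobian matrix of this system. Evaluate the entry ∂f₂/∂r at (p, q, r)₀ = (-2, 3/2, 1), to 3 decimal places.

5.000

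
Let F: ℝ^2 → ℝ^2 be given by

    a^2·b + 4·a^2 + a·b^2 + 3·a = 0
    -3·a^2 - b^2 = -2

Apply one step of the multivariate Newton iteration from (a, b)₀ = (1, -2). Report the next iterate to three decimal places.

(0.192, -1.962)

At (1, -2): F = (9.000, -5.000).
Jacobian J = [[2·a·b + 8·a + b^2 + 3, a^2 + 2·a·b], [-6·a, -2·b]].
At the point, J = [[11.000, -3.000], [-6.000, 4.000]] (det J = 26.000).
Solving J·Δ = −F gives Δ = (-0.808, 0.038).
Then the next iterate is (a, b)₁ = (0.192, -1.962).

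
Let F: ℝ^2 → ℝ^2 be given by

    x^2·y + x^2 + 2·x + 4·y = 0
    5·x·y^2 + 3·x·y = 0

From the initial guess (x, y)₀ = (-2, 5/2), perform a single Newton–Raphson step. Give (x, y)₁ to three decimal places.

At (-2, 5/2): F = (20.000, -77.500).
Jacobian J = [[2·x·y + 2·x + 2, x^2 + 4], [5·y^2 + 3·y, 10·x·y + 3·x]].
At the point, J = [[-12.000, 8.000], [38.750, -56.000]] (det J = 362.000).
Solving J·Δ = −F gives Δ = (1.381, -0.428).
Then the next iterate is (x, y)₁ = (-0.619, 2.072).

(-0.619, 2.072)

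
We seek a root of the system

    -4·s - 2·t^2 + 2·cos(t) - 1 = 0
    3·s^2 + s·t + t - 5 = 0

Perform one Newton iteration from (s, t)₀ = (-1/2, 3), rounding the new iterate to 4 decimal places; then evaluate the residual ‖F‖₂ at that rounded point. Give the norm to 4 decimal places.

1286.3070

At (-1/2, 3): F = (-18.979985, -2.7500).
Jacobian J = [[-4, -4·t - 2·sin(t)], [6·s + t, s + 1]].
At the point, J = [[-4.0000, -12.282240], [0.0000, 0.5000]] (det J = -2.0000).
Solving J·Δ = −F gives Δ = (-21.6331, 5.5000).
Then the next iterate is (s, t)₁ = (-22.1331, 8.5000).
Re-evaluating at (-22.1331, 8.5000): F = (-58.171624, 1284.990997), so ‖F‖₂ = 1286.3070.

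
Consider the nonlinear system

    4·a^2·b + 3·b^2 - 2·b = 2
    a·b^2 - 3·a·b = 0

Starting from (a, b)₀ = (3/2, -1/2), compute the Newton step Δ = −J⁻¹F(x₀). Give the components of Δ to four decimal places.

At (3/2, -1/2): F = (-4.7500, 2.6250).
Jacobian J = [[8·a·b, 4·a^2 + 6·b - 2], [b^2 - 3·b, 2·a·b - 3·a]].
At the point, J = [[-6.0000, 4.0000], [1.7500, -6.0000]] (det J = 29.0000).
Solving J·Δ = −F gives Δ = (-0.6207, 0.2565).

(-0.6207, 0.2565)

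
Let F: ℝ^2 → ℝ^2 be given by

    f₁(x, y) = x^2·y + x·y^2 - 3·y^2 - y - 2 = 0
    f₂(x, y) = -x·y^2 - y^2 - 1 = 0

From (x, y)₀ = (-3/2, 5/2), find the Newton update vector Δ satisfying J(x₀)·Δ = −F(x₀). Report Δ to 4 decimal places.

(-0.1644, -1.2609)

At (-3/2, 5/2): F = (-27.0000, 2.1250).
Jacobian J = [[2·x·y + y^2, x^2 + 2·x·y - 6·y - 1], [-y^2, -2·x·y - 2·y]].
At the point, J = [[-1.2500, -21.2500], [-6.2500, 2.5000]] (det J = -135.9375).
Solving J·Δ = −F gives Δ = (-0.1644, -1.2609).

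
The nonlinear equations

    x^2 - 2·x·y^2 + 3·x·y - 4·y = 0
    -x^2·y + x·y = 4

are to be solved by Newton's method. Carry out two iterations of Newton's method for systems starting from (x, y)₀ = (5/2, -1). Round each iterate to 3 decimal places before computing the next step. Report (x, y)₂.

At (5/2, -1): F = (-2.250, -0.250).
Jacobian J = [[2·x - 2·y^2 + 3·y, -4·x·y + 3·x - 4], [-2·x·y + y, -x^2 + x]].
At the point, J = [[0.000, 13.500], [4.000, -3.750]] (det J = -54.000).
Solving J·Δ = −F gives Δ = (0.219, 0.167).
Then the next iterate is (x, y)₁ = (2.719, -0.833).
Round to (2.719, -0.833) and repeat: F = (0.15681, -0.10659), J = [[1.55122, 13.21671], [3.69685, -4.67396]].
Δ = (0.012, -0.013), so (x, y)₂ = (2.731, -0.846).

(2.731, -0.846)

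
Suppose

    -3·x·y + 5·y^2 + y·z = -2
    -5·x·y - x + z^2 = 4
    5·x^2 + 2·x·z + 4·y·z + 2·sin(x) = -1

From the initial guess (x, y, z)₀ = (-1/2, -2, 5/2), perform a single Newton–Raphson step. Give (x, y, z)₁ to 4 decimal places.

At (-1/2, -2, 5/2): F = (14.0000, -2.2500, -21.208851).
Jacobian J = [[-3·y, -3·x + 10·y + z, y], [-5·y - 1, -5·x, 2·z], [10·x + 2·z + 2·cos(x), 4·z, 2·x + 4·y]].
At the point, J = [[6.0000, -16.0000, -2.0000], [9.0000, 2.5000, 5.0000], [1.755165, 10.0000, -9.0000]] (det J = -2042.637384).
Solving J·Δ = −F gives Δ = (0.4625, 1.1693, -0.9671).
Then the next iterate is (x, y, z)₁ = (-0.0375, -0.8307, 1.5329).

(-0.0375, -0.8307, 1.5329)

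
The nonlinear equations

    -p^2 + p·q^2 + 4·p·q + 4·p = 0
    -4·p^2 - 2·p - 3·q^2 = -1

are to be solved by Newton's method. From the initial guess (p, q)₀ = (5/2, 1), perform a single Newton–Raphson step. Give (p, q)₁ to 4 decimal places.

(1.2500, 0.2500)

At (5/2, 1): F = (16.2500, -32.0000).
Jacobian J = [[-2·p + q^2 + 4·q + 4, 2·p·q + 4·p], [-8·p - 2, -6·q]].
At the point, J = [[4.0000, 15.0000], [-22.0000, -6.0000]] (det J = 306.0000).
Solving J·Δ = −F gives Δ = (-1.2500, -0.7500).
Then the next iterate is (p, q)₁ = (1.2500, 0.2500).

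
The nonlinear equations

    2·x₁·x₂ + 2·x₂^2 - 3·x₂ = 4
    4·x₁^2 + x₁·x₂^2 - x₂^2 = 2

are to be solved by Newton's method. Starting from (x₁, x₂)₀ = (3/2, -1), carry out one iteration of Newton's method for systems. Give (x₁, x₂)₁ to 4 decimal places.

(0.9074, -1.2037)

At (3/2, -1): F = (-2.0000, 7.5000).
Jacobian J = [[2·x₂, 2·x₁ + 4·x₂ - 3], [8·x₁ + x₂^2, 2·x₁·x₂ - 2·x₂]].
At the point, J = [[-2.0000, -4.0000], [13.0000, -1.0000]] (det J = 54.0000).
Solving J·Δ = −F gives Δ = (-0.5926, -0.2037).
Then the next iterate is (x₁, x₂)₁ = (0.9074, -1.2037).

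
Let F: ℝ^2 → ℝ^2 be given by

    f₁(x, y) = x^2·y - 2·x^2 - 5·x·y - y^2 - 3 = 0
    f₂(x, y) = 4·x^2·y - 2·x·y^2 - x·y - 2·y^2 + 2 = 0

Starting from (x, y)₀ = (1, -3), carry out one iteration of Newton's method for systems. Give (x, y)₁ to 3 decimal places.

(0.850, -1.624)

At (1, -3): F = (-2.000, -43.000).
Jacobian J = [[2·x·y - 4·x - 5·y, x^2 - 5·x - 2·y], [8·x·y - 2·y^2 - y, 4·x^2 - 4·x·y - x - 4·y]].
At the point, J = [[5.000, 2.000], [-39.000, 27.000]] (det J = 213.000).
Solving J·Δ = −F gives Δ = (-0.150, 1.376).
Then the next iterate is (x, y)₁ = (0.850, -1.624).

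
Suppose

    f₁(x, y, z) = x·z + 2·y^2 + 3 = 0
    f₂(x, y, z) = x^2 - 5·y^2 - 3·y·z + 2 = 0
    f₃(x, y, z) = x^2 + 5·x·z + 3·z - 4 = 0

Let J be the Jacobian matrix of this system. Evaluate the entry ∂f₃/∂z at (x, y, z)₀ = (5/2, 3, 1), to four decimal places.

∂f₃/∂z = 5·x + 3.
At (5/2, 3, 1) this is 15.5000.

15.5000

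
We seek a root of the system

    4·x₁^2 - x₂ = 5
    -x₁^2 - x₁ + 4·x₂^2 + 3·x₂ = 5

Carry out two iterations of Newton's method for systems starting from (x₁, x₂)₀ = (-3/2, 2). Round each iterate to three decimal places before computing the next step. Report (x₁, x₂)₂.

At (-3/2, 2): F = (2.000, 16.250).
Jacobian J = [[8·x₁, -1], [-2·x₁ - 1, 8·x₂ + 3]].
At the point, J = [[-12.000, -1.000], [2.000, 19.000]] (det J = -226.000).
Solving J·Δ = −F gives Δ = (0.240, -0.881).
Then the next iterate is (x₁, x₂)₁ = (-1.260, 1.119).
Round to (-1.260, 1.119) and repeat: F = (0.23140, 3.03804), J = [[-10.080, -1.000], [1.520, 11.952]].
Δ = (0.049, -0.260), so (x₁, x₂)₂ = (-1.211, 0.859).

(-1.211, 0.859)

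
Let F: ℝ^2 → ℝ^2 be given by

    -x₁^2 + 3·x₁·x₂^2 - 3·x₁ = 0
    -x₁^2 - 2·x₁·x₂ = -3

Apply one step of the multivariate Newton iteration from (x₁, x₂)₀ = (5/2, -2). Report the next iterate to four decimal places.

(4.9250, -1.1350)

At (5/2, -2): F = (16.2500, 6.7500).
Jacobian J = [[-2·x₁ + 3·x₂^2 - 3, 6·x₁·x₂], [-2·x₁ - 2·x₂, -2·x₁]].
At the point, J = [[4.0000, -30.0000], [-1.0000, -5.0000]] (det J = -50.0000).
Solving J·Δ = −F gives Δ = (2.4250, 0.8650).
Then the next iterate is (x₁, x₂)₁ = (4.9250, -1.1350).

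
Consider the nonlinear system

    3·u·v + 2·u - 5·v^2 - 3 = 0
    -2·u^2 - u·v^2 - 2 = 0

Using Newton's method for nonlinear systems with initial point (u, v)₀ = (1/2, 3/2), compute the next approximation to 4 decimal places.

(0.0168, 0.4525)

At (1/2, 3/2): F = (-11.0000, -3.6250).
Jacobian J = [[3·v + 2, 3·u - 10·v], [-4·u - v^2, -2·u·v]].
At the point, J = [[6.5000, -13.5000], [-4.2500, -1.5000]] (det J = -67.1250).
Solving J·Δ = −F gives Δ = (-0.4832, -1.0475).
Then the next iterate is (u, v)₁ = (0.0168, 0.4525).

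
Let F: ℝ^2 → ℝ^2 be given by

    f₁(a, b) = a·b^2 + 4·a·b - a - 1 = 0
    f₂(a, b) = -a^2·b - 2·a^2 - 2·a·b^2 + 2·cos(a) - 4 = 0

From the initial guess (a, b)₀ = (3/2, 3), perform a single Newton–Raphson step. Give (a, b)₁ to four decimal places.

(1.1300, 1.5601)

At (3/2, 3): F = (29.0000, -42.108526).
Jacobian J = [[b^2 + 4·b - 1, 2·a·b + 4·a], [-2·a·b - 4·a - 2·b^2 - 2·sin(a), -a^2 - 4·a·b]].
At the point, J = [[20.0000, 15.0000], [-34.994990, -20.2500]] (det J = 119.924850).
Solving J·Δ = −F gives Δ = (-0.3700, -1.4399).
Then the next iterate is (a, b)₁ = (1.1300, 1.5601).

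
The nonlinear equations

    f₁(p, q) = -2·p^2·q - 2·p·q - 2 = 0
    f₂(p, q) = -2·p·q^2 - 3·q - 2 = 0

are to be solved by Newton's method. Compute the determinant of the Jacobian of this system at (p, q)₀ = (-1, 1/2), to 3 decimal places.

J = [[-4·p·q - 2·q, -2·p^2 - 2·p], [-2·q^2, -4·p·q - 3]].
At the point, J = [[1.000, 0.000], [-0.500, -1.000]].
det J = -1.000.

-1.000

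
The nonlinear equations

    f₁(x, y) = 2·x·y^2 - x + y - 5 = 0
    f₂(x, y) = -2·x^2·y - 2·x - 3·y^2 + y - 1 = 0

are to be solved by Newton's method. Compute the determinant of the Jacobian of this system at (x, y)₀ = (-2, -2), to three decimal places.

341.000

J = [[2·y^2 - 1, 4·x·y + 1], [-4·x·y - 2, -2·x^2 - 6·y + 1]].
At the point, J = [[7.000, 17.000], [-18.000, 5.000]].
det J = 341.000.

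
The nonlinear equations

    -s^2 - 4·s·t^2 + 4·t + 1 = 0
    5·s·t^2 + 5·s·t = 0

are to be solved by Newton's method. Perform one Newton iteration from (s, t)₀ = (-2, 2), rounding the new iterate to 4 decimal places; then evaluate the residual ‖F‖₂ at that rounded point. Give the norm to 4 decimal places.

21.0446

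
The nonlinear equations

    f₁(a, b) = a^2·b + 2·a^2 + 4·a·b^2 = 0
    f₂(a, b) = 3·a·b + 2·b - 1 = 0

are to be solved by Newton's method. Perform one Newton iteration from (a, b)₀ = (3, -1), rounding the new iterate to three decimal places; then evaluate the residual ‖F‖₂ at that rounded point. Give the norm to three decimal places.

9.568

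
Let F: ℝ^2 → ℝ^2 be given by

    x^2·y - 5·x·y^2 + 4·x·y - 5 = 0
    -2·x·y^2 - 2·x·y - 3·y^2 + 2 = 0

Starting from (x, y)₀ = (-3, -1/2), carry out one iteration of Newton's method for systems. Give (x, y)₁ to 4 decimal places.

At (-3, -1/2): F = (0.2500, -0.2500).
Jacobian J = [[2·x·y - 5·y^2 + 4·y, x^2 - 10·x·y + 4·x], [-2·y^2 - 2·y, -4·x·y - 2·x - 6·y]].
At the point, J = [[-0.2500, -18.0000], [0.5000, 3.0000]] (det J = 8.2500).
Solving J·Δ = −F gives Δ = (0.4545, 0.0076).
Then the next iterate is (x, y)₁ = (-2.5455, -0.4924).

(-2.5455, -0.4924)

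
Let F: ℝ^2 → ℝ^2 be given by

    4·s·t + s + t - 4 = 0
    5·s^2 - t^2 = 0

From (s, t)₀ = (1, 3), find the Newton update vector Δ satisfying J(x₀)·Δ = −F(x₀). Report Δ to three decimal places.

At (1, 3): F = (12.000, -4.000).
Jacobian J = [[4·t + 1, 4·s + 1], [10·s, -2·t]].
At the point, J = [[13.000, 5.000], [10.000, -6.000]] (det J = -128.000).
Solving J·Δ = −F gives Δ = (-0.406, -1.344).

(-0.406, -1.344)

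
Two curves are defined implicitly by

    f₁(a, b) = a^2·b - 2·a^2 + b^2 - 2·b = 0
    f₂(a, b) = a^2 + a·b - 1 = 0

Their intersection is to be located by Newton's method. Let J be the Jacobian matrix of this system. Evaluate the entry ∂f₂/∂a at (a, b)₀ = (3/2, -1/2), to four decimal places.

2.5000

∂f₂/∂a = 2·a + b.
At (3/2, -1/2) this is 2.5000.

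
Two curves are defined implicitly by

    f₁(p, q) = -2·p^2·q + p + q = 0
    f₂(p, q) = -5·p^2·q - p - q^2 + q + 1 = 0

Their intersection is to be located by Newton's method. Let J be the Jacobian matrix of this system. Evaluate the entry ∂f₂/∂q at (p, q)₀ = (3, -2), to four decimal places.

-40.0000

∂f₂/∂q = -5·p^2 - 2·q + 1.
At (3, -2) this is -40.0000.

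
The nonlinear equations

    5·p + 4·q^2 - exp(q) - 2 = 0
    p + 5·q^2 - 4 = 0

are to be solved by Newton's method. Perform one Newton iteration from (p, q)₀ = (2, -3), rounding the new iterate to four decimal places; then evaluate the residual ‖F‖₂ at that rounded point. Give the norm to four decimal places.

11.7616

At (2, -3): F = (43.950213, 43.0000).
Jacobian J = [[5, 8·q - exp(q)], [1, 10·q]].
At the point, J = [[5.0000, -24.049787], [1.0000, -30.0000]] (det J = -125.950213).
Solving J·Δ = −F gives Δ = (-2.2578, 1.3581).
Then the next iterate is (p, q)₁ = (-0.2578, -1.6419).
Re-evaluating at (-0.2578, -1.6419): F = (7.300731, 9.221378), so ‖F‖₂ = 11.7616.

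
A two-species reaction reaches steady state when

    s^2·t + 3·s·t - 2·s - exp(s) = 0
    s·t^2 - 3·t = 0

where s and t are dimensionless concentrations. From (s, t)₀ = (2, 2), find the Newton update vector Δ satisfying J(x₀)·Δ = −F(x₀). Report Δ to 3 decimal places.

At (2, 2): F = (8.61094, 2.000).
Jacobian J = [[2·s·t + 3·t - exp(s) - 2, s^2 + 3·s], [t^2, 2·s·t - 3]].
At the point, J = [[4.61094, 10.000], [4.000, 5.000]] (det J = -16.94528).
Solving J·Δ = −F gives Δ = (1.361, -1.488).

(1.361, -1.488)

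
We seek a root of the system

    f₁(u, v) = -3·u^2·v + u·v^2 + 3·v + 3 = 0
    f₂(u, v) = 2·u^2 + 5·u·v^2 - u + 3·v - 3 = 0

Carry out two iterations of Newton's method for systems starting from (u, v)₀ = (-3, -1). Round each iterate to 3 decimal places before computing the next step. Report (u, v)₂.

At (-3, -1): F = (24.000, 0.000).
Jacobian J = [[-6·u·v + v^2, -3·u^2 + 2·u·v + 3], [4·u + 5·v^2 - 1, 10·u·v + 3]].
At the point, J = [[-17.000, -18.000], [-8.000, 33.000]] (det J = -705.000).
Solving J·Δ = −F gives Δ = (1.123, 0.272).
Then the next iterate is (u, v)₁ = (-1.877, -0.728).
Round to (-1.877, -0.728) and repeat: F = (7.51573, -1.23464), J = [[-7.66875, -4.83647], [-5.85808, 16.66456]].
Δ = (0.764, 0.343), so (u, v)₂ = (-1.113, -0.385).

(-1.113, -0.385)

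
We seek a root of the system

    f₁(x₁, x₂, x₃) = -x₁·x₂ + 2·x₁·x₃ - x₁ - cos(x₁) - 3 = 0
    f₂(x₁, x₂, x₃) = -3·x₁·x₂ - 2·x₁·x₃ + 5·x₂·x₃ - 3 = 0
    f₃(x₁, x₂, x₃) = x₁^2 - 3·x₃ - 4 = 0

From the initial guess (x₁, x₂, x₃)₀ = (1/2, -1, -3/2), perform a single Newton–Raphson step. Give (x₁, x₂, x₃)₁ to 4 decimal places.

At (1/2, -1, -3/2): F = (-5.377583, 7.5000, 0.7500).
Jacobian J = [[-x₂ + 2·x₃ + sin(x₁) - 1, -x₁, 2·x₁], [-3·x₂ - 2·x₃, -3·x₁ + 5·x₃, -2·x₁ + 5·x₂], [2·x₁, 0, -3]].
At the point, J = [[-2.520574, -0.5000, 1.0000], [6.0000, -9.0000, -6.0000], [1.0000, 0.0000, -3.0000]] (det J = -65.055510).
Solving J·Δ = −F gives Δ = (-2.2664, -0.3406, -0.5055).
Then the next iterate is (x₁, x₂, x₃)₁ = (-1.7664, -1.3406, -2.0055).

(-1.7664, -1.3406, -2.0055)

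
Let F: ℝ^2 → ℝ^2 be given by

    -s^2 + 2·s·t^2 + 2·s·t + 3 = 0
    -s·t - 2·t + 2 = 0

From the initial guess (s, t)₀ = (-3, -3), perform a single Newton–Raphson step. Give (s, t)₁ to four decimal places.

(-3.1667, -1.5000)

At (-3, -3): F = (-42.0000, -1.0000).
Jacobian J = [[-2·s + 2·t^2 + 2·t, 4·s·t + 2·s], [-t, -s - 2]].
At the point, J = [[18.0000, 30.0000], [3.0000, 1.0000]] (det J = -72.0000).
Solving J·Δ = −F gives Δ = (-0.1667, 1.5000).
Then the next iterate is (s, t)₁ = (-3.1667, -1.5000).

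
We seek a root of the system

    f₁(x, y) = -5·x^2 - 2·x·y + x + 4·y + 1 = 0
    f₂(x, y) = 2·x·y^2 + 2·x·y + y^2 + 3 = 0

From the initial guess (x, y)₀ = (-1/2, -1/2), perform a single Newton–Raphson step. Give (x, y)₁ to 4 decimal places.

At (-1/2, -1/2): F = (-3.2500, 3.5000).
Jacobian J = [[-10·x - 2·y + 1, -2·x + 4], [2·y^2 + 2·y, 4·x·y + 2·x + 2·y]].
At the point, J = [[7.0000, 5.0000], [-0.5000, -1.0000]] (det J = -4.5000).
Solving J·Δ = −F gives Δ = (-3.1667, 5.0833).
Then the next iterate is (x, y)₁ = (-3.6667, 4.5833).

(-3.6667, 4.5833)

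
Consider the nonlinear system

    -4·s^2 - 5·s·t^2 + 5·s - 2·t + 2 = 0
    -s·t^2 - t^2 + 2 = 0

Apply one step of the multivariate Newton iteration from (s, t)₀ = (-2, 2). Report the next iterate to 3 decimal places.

At (-2, 2): F = (12.000, 6.000).
Jacobian J = [[-8·s - 5·t^2 + 5, -10·s·t - 2], [-t^2, -2·s·t - 2·t]].
At the point, J = [[1.000, 38.000], [-4.000, 4.000]] (det J = 156.000).
Solving J·Δ = −F gives Δ = (1.154, -0.346).
Then the next iterate is (s, t)₁ = (-0.846, 1.654).

(-0.846, 1.654)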